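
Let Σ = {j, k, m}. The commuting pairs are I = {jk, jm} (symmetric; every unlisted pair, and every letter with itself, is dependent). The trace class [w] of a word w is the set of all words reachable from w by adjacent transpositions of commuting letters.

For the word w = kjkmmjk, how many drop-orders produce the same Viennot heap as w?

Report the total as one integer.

piece 0:k — minimal
piece 1:j — minimal
piece 2:k rests on {0:k}
piece 3:m rests on {2:k}
piece 4:m rests on {3:m}
piece 5:j rests on {1:j}
piece 6:k rests on {4:m}
minimal pieces: {0:k, 1:j}
ways to finish when only these pieces remain (= sum over removing one remaining piece with nothing left below it):
  1 left: {5}→1  {6}→1
  2 left: {1,5}→1  {4,6}→1  {5,6}→2
  3 left: {1,5,6}→3  {3,4,6}→1  {4,5,6}→3
  4 left: {1,4,5,6}→6  {2,3,4,6}→1  {3,4,5,6}→4
  5 left: {0,2,3,4,6}→1  {1,3,4,5,6}→10  {2,3,4,5,6}→5
  placing 0:k first → 15 extensions
  placing 1:j first → 6 extensions
total linear extensions = 21

21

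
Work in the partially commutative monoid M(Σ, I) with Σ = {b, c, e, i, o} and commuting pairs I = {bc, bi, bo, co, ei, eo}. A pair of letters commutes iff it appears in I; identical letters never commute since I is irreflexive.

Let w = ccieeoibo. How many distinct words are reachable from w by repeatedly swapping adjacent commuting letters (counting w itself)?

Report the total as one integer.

0(c) covers ∅
1(c) covers 0:c
2(i) covers 1:c
3(e) covers 1:c
4(e) covers 3:e
5(o) covers 2:i
6(i) covers 5:o
7(b) covers 4:e
8(o) covers 6:i
floor of heap: 0:c
completions by unplaced set U, small U first (add the entries for U minus each lowest piece of U):
  |U|=1: {7}:1  {8}:1
  |U|=2: {4,7}:1  {6,8}:1  {7,8}:2
  |U|=3: {3,4,7}:1  {4,7,8}:3  {5,6,8}:1  {6,7,8}:3
  |U|=4: {2,5,6,8}:1  {3,4,7,8}:4  {4,6,7,8}:6  {5,6,7,8}:4
  |U|=5: {2,5,6,7,8}:5  {3,4,6,7,8}:10  {4,5,6,7,8}:10
  |U|=6: {2,4,5,6,7,8}:15  {3,4,5,6,7,8}:20
  |U|=7: {2,3,4,5,6,7,8}:35
  start at 0(c): 35

35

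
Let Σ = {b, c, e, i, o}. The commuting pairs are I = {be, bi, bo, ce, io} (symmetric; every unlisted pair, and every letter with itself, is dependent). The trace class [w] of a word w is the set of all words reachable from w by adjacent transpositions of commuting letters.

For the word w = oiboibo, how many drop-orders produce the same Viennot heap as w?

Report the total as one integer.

0(o) covers ∅
1(i) covers ∅
2(b) covers ∅
3(o) covers 0:o
4(i) covers 1:i
5(b) covers 2:b
6(o) covers 3:o
floor of heap: 0:o, 1:i, 2:b
completions by unplaced set U, small U first (add the entries for U minus each lowest piece of U):
  |U|=1: {4}:1  {5}:1  {6}:1
  |U|=2: {1,4}:1  {2,5}:1  {3,6}:1  {4,5}:2  {4,6}:2  {5,6}:2
  |U|=3: {0,3,6}:1  {1,4,5}:3  {1,4,6}:3  {2,4,5}:3  {2,5,6}:3  {3,4,6}:3  {3,5,6}:3  {4,5,6}:6
  |U|=4: {0,3,4,6}:4  {0,3,5,6}:4  {1,2,4,5}:6  {1,3,4,6}:6  {1,4,5,6}:12  {2,3,5,6}:6  {2,4,5,6}:12  {3,4,5,6}:12
  |U|=5: {0,1,3,4,6}:10  {0,2,3,5,6}:10  {0,3,4,5,6}:20  {1,2,4,5,6}:30  {1,3,4,5,6}:30  {2,3,4,5,6}:30
  start at 0(o): 90
  start at 1(i): 60
  start at 2(b): 60
sum over floor = 210

210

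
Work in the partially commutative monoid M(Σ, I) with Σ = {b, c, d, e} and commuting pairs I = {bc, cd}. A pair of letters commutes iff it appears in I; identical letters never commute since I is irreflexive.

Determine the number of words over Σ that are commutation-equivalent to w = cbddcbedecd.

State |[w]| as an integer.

drop 0:c onto floor
drop 1:b onto floor
drop 2:d onto {1:b}
drop 3:d onto {2:d}
drop 4:c onto {0:c}
drop 5:b onto {3:d}
drop 6:e onto {4:c, 5:b}
drop 7:d onto {6:e}
drop 8:e onto {7:d}
drop 9:c onto {8:e}
drop 10:d onto {8:e}
ground layer = {0:c, 1:b}
drop-orders for the pieces not yet dropped (sum over which currently-grounded one goes next):
  1 to go: {9} 1  {10} 1
  2 to go: {9,10} 2
  3 to go: {8,9,10} 2
  4 to go: {7,8,9,10} 2
  5 to go: {6,7,8,9,10} 2
  6 to go: {4,6,7,8,9,10} 2  {5,6,7,8,9,10} 2
  7 to go: {0,4,6,7,8,9,10} 2  {3,5,6,7,8,9,10} 2  {4,5,6,7,8,9,10} 4
  8 to go: {0,4,5,6,7,8,9,10} 6  {2,3,5,6,7,8,9,10} 2  {3,4,5,6,7,8,9,10} 6
  9 to go: {0,3,4,5,6,7,8,9,10} 12  {1,2,3,5,6,7,8,9,10} 2  {2,3,4,5,6,7,8,9,10} 8
  if 0:c drops first: 10 orders
  if 1:b drops first: 20 orders
heap linearizations: 30

30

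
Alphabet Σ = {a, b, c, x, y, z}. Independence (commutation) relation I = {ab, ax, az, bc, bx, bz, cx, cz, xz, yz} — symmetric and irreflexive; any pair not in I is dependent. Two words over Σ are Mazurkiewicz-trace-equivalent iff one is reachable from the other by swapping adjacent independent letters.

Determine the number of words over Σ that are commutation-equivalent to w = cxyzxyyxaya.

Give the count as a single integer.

44

drop 0:c onto floor
drop 1:x onto floor
drop 2:y onto {0:c, 1:x}
drop 3:z onto floor
drop 4:x onto {2:y}
drop 5:y onto {4:x}
drop 6:y onto {5:y}
drop 7:x onto {6:y}
drop 8:a onto {6:y}
drop 9:y onto {7:x, 8:a}
drop 10:a onto {9:y}
ground layer = {0:c, 1:x, 3:z}
drop-orders for the pieces not yet dropped (sum over which currently-grounded one goes next):
  1 to go: {3} 1  {10} 1
  2 to go: {3,10} 2  {9,10} 1
  3 to go: {3,9,10} 3  {7,9,10} 1  {8,9,10} 1
  4 to go: {3,7,9,10} 4  {3,8,9,10} 4  {7,8,9,10} 2
  5 to go: {3,7,8,9,10} 10  {6,7,8,9,10} 2
  6 to go: {3,6,7,8,9,10} 12  {5,6,7,8,9,10} 2
  7 to go: {3,5,6,7,8,9,10} 14  {4,5,6,7,8,9,10} 2
  8 to go: {2,4,5,6,7,8,9,10} 2  {3,4,5,6,7,8,9,10} 16
  9 to go: {0,2,4,5,6,7,8,9,10} 2  {1,2,4,5,6,7,8,9,10} 2  {2,3,4,5,6,7,8,9,10} 18
  if 0:c drops first: 20 orders
  if 1:x drops first: 20 orders
  if 3:z drops first: 4 orders
heap linearizations: 44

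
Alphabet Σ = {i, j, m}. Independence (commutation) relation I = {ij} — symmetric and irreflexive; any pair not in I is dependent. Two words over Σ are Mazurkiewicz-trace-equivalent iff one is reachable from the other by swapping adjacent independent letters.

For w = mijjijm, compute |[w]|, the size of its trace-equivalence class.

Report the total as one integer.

0(m) covers ∅
1(i) covers 0:m
2(j) covers 0:m
3(j) covers 2:j
4(i) covers 1:i
5(j) covers 3:j
6(m) covers 4:i, 5:j
floor of heap: 0:m
completions by unplaced set U, small U first (add the entries for U minus each lowest piece of U):
  |U|=1: {6}:1
  |U|=2: {4,6}:1  {5,6}:1
  |U|=3: {1,4,6}:1  {3,5,6}:1  {4,5,6}:2
  |U|=4: {1,4,5,6}:3  {2,3,5,6}:1  {3,4,5,6}:3
  |U|=5: {1,3,4,5,6}:6  {2,3,4,5,6}:4
  start at 0(m): 10

10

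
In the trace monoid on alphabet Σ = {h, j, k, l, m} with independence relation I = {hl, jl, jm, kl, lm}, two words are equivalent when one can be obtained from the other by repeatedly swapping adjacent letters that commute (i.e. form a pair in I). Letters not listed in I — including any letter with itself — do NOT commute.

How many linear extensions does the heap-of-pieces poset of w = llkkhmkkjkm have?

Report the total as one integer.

0(l) covers ∅
1(l) covers 0:l
2(k) covers ∅
3(k) covers 2:k
4(h) covers 3:k
5(m) covers 4:h
6(k) covers 5:m
7(k) covers 6:k
8(j) covers 7:k
9(k) covers 8:j
10(m) covers 9:k
floor of heap: 0:l, 2:k
completions by unplaced set U, small U first (add the entries for U minus each lowest piece of U):
  |U|=1: {1}:1  {10}:1
  |U|=2: {0,1}:1  {1,10}:2  {9,10}:1
  |U|=3: {0,1,10}:3  {1,9,10}:3  {8,9,10}:1
  |U|=4: {0,1,9,10}:6  {1,8,9,10}:4  {7,8,9,10}:1
  |U|=5: {0,1,8,9,10}:10  {1,7,8,9,10}:5  {6,7,8,9,10}:1
  |U|=6: {0,1,7,8,9,10}:15  {1,6,7,8,9,10}:6  {5,6,7,8,9,10}:1
  |U|=7: {0,1,6,7,8,9,10}:21  {1,5,6,7,8,9,10}:7  {4,5,6,7,8,9,10}:1
  |U|=8: {0,1,5,6,7,8,9,10}:28  {1,4,5,6,7,8,9,10}:8  {3,4,5,6,7,8,9,10}:1
  |U|=9: {0,1,4,5,6,7,8,9,10}:36  {1,3,4,5,6,7,8,9,10}:9  {2,3,4,5,6,7,8,9,10}:1
  start at 0(l): 10
  start at 2(k): 45
sum over floor = 55

55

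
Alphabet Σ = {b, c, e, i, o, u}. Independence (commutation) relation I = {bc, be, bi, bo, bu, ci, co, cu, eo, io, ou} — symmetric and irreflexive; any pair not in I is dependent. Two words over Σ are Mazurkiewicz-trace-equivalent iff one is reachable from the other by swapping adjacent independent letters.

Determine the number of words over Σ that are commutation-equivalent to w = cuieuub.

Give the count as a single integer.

0(c) covers ∅
1(u) covers ∅
2(i) covers 1:u
3(e) covers 0:c, 2:i
4(u) covers 3:e
5(u) covers 4:u
6(b) covers ∅
floor of heap: 0:c, 1:u, 6:b
completions by unplaced set U, small U first (add the entries for U minus each lowest piece of U):
  |U|=1: {5}:1  {6}:1
  |U|=2: {4,5}:1  {5,6}:2
  |U|=3: {3,4,5}:1  {4,5,6}:3
  |U|=4: {0,3,4,5}:1  {2,3,4,5}:1  {3,4,5,6}:4
  |U|=5: {0,2,3,4,5}:2  {0,3,4,5,6}:5  {1,2,3,4,5}:1  {2,3,4,5,6}:5
  start at 0(c): 6
  start at 1(u): 12
  start at 6(b): 3
sum over floor = 21

21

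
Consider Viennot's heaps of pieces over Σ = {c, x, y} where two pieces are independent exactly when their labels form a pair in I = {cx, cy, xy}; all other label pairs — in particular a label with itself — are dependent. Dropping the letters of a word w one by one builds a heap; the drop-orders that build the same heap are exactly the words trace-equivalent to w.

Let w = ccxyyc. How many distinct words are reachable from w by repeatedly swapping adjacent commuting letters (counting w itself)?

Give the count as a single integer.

60

piece 0:c — minimal
piece 1:c rests on {0:c}
piece 2:x — minimal
piece 3:y — minimal
piece 4:y rests on {3:y}
piece 5:c rests on {1:c}
minimal pieces: {0:c, 2:x, 3:y}
ways to finish when only these pieces remain (= sum over removing one remaining piece with nothing left below it):
  1 left: {2}→1  {4}→1  {5}→1
  2 left: {1,5}→1  {2,4}→2  {2,5}→2  {3,4}→1  {4,5}→2
  3 left: {0,1,5}→1  {1,2,5}→3  {1,4,5}→3  {2,3,4}→3  {2,4,5}→6  {3,4,5}→3
  4 left: {0,1,2,5}→4  {0,1,4,5}→4  {1,2,4,5}→12  {1,3,4,5}→6  {2,3,4,5}→12
  placing 0:c first → 30 extensions
  placing 2:x first → 10 extensions
  placing 3:y first → 20 extensions
total linear extensions = 60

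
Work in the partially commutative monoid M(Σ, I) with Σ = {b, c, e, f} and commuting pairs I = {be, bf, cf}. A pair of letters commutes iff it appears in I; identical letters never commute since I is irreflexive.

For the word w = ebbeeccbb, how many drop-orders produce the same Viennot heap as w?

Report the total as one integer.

10

0(e) covers ∅
1(b) covers ∅
2(b) covers 1:b
3(e) covers 0:e
4(e) covers 3:e
5(c) covers 2:b, 4:e
6(c) covers 5:c
7(b) covers 6:c
8(b) covers 7:b
floor of heap: 0:e, 1:b
completions by unplaced set U, small U first (add the entries for U minus each lowest piece of U):
  |U|=1: {8}:1
  |U|=2: {7,8}:1
  |U|=3: {6,7,8}:1
  |U|=4: {5,6,7,8}:1
  |U|=5: {2,5,6,7,8}:1  {4,5,6,7,8}:1
  |U|=6: {1,2,5,6,7,8}:1  {2,4,5,6,7,8}:2  {3,4,5,6,7,8}:1
  |U|=7: {0,3,4,5,6,7,8}:1  {1,2,4,5,6,7,8}:3  {2,3,4,5,6,7,8}:3
  start at 0(e): 6
  start at 1(b): 4
sum over floor = 10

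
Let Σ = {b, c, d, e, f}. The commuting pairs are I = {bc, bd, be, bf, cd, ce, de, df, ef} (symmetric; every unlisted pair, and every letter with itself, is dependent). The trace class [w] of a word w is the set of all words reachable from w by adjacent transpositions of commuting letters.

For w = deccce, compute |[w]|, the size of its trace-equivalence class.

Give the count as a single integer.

drop 0:d onto floor
drop 1:e onto floor
drop 2:c onto floor
drop 3:c onto {2:c}
drop 4:c onto {3:c}
drop 5:e onto {1:e}
ground layer = {0:d, 1:e, 2:c}
drop-orders for the pieces not yet dropped (sum over which currently-grounded one goes next):
  1 to go: {0} 1  {4} 1  {5} 1
  2 to go: {0,4} 2  {0,5} 2  {1,5} 1  {3,4} 1  {4,5} 2
  3 to go: {0,1,5} 3  {0,3,4} 3  {0,4,5} 6  {1,4,5} 3  {2,3,4} 1  {3,4,5} 3
  4 to go: {0,1,4,5} 12  {0,2,3,4} 4  {0,3,4,5} 12  {1,3,4,5} 6  {2,3,4,5} 4
  if 0:d drops first: 10 orders
  if 1:e drops first: 20 orders
  if 2:c drops first: 30 orders
heap linearizations: 60

60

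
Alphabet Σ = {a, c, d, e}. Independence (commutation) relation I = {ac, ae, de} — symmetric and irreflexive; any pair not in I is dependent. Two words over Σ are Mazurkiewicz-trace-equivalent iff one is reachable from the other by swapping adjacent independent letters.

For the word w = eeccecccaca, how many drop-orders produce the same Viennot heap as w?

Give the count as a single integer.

55

drop 0:e onto floor
drop 1:e onto {0:e}
drop 2:c onto {1:e}
drop 3:c onto {2:c}
drop 4:e onto {3:c}
drop 5:c onto {4:e}
drop 6:c onto {5:c}
drop 7:c onto {6:c}
drop 8:a onto floor
drop 9:c onto {7:c}
drop 10:a onto {8:a}
ground layer = {0:e, 8:a}
drop-orders for the pieces not yet dropped (sum over which currently-grounded one goes next):
  1 to go: {9} 1  {10} 1
  2 to go: {7,9} 1  {8,10} 1  {9,10} 2
  3 to go: {6,7,9} 1  {7,9,10} 3  {8,9,10} 3
  4 to go: {5,6,7,9} 1  {6,7,9,10} 4  {7,8,9,10} 6
  5 to go: {4,5,6,7,9} 1  {5,6,7,9,10} 5  {6,7,8,9,10} 10
  6 to go: {3,4,5,6,7,9} 1  {4,5,6,7,9,10} 6  {5,6,7,8,9,10} 15
  7 to go: {2,3,4,5,6,7,9} 1  {3,4,5,6,7,9,10} 7  {4,5,6,7,8,9,10} 21
  8 to go: {1,2,3,4,5,6,7,9} 1  {2,3,4,5,6,7,9,10} 8  {3,4,5,6,7,8,9,10} 28
  9 to go: {0,1,2,3,4,5,6,7,9} 1  {1,2,3,4,5,6,7,9,10} 9  {2,3,4,5,6,7,8,9,10} 36
  if 0:e drops first: 45 orders
  if 8:a drops first: 10 orders
heap linearizations: 55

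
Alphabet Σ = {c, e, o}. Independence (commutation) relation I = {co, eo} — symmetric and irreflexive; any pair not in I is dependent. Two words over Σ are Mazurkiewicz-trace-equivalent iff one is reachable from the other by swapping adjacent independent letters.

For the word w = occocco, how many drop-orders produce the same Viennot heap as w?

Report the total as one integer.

35

#0=o has no predecessor
#1=c has no predecessor
#2=c depends on [1:c]
#3=o depends on [0:o]
#4=c depends on [2:c]
#5=c depends on [4:c]
#6=o depends on [3:o]
sources: [0:o, 1:c]
N(rest) = Σ N(rest − s) over sources s of rest; N(one piece) = 1:
  size 1 → [5]=1  [6]=1
  size 2 → [3,6]=1  [4,5]=1  [5,6]=2
  size 3 → [0,3,6]=1  [2,4,5]=1  [3,5,6]=3  [4,5,6]=3
  size 4 → [0,3,5,6]=4  [1,2,4,5]=1  [2,4,5,6]=4  [3,4,5,6]=6
  size 5 → [0,3,4,5,6]=10  [1,2,4,5,6]=5  [2,3,4,5,6]=10
  first=0(o) contributes 15
  first=1(c) contributes 20
|[w]| = 35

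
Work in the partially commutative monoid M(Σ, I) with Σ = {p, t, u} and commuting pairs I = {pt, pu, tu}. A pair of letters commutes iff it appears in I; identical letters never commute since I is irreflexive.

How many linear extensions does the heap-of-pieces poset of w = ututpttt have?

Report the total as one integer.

168

#0=u has no predecessor
#1=t has no predecessor
#2=u depends on [0:u]
#3=t depends on [1:t]
#4=p has no predecessor
#5=t depends on [3:t]
#6=t depends on [5:t]
#7=t depends on [6:t]
sources: [0:u, 1:t, 4:p]
N(rest) = Σ N(rest − s) over sources s of rest; N(one piece) = 1:
  size 1 → [2]=1  [4]=1  [7]=1
  size 2 → [0,2]=1  [2,4]=2  [2,7]=2  [4,7]=2  [6,7]=1
  size 3 → [0,2,4]=3  [0,2,7]=3  [2,4,7]=6  [2,6,7]=3  [4,6,7]=3  [5,6,7]=1
  size 4 → [0,2,4,7]=12  [0,2,6,7]=6  [2,4,6,7]=12  [2,5,6,7]=4  [3,5,6,7]=1  [4,5,6,7]=4
  size 5 → [0,2,4,6,7]=30  [0,2,5,6,7]=10  [1,3,5,6,7]=1  [2,3,5,6,7]=5  [2,4,5,6,7]=20  [3,4,5,6,7]=5
  size 6 → [0,2,3,5,6,7]=15  [0,2,4,5,6,7]=60  [1,2,3,5,6,7]=6  [1,3,4,5,6,7]=6  [2,3,4,5,6,7]=30
  first=0(u) contributes 42
  first=1(t) contributes 105
  first=4(p) contributes 21
|[w]| = 168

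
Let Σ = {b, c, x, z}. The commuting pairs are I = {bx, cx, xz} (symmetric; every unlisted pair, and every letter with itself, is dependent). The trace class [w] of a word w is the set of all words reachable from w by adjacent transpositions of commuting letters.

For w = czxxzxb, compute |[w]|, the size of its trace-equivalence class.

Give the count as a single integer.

piece 0:c — minimal
piece 1:z rests on {0:c}
piece 2:x — minimal
piece 3:x rests on {2:x}
piece 4:z rests on {1:z}
piece 5:x rests on {3:x}
piece 6:b rests on {4:z}
minimal pieces: {0:c, 2:x}
ways to finish when only these pieces remain (= sum over removing one remaining piece with nothing left below it):
  1 left: {5}→1  {6}→1
  2 left: {3,5}→1  {4,6}→1  {5,6}→2
  3 left: {1,4,6}→1  {2,3,5}→1  {3,5,6}→3  {4,5,6}→3
  4 left: {0,1,4,6}→1  {1,4,5,6}→4  {2,3,5,6}→4  {3,4,5,6}→6
  5 left: {0,1,4,5,6}→5  {1,3,4,5,6}→10  {2,3,4,5,6}→10
  placing 0:c first → 20 extensions
  placing 2:x first → 15 extensions
total linear extensions = 35

35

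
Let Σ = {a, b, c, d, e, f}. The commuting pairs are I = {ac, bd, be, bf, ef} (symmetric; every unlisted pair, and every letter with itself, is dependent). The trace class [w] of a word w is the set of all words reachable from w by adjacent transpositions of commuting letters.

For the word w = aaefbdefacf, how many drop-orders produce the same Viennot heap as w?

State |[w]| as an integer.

drop 0:a onto floor
drop 1:a onto {0:a}
drop 2:e onto {1:a}
drop 3:f onto {1:a}
drop 4:b onto {1:a}
drop 5:d onto {2:e, 3:f}
drop 6:e onto {5:d}
drop 7:f onto {5:d}
drop 8:a onto {4:b, 6:e, 7:f}
drop 9:c onto {4:b, 6:e, 7:f}
drop 10:f onto {8:a, 9:c}
ground layer = {0:a}
drop-orders for the pieces not yet dropped (sum over which currently-grounded one goes next):
  1 to go: {10} 1
  2 to go: {8,10} 1  {9,10} 1
  3 to go: {8,9,10} 2
  4 to go: {4,8,9,10} 2  {6,8,9,10} 2  {7,8,9,10} 2
  5 to go: {4,6,8,9,10} 4  {4,7,8,9,10} 4  {6,7,8,9,10} 4
  6 to go: {4,6,7,8,9,10} 12  {5,6,7,8,9,10} 4
  7 to go: {2,5,6,7,8,9,10} 4  {3,5,6,7,8,9,10} 4  {4,5,6,7,8,9,10} 16
  8 to go: {2,3,5,6,7,8,9,10} 8  {2,4,5,6,7,8,9,10} 20  {3,4,5,6,7,8,9,10} 20
  9 to go: {2,3,4,5,6,7,8,9,10} 48
  if 0:a drops first: 48 orders

48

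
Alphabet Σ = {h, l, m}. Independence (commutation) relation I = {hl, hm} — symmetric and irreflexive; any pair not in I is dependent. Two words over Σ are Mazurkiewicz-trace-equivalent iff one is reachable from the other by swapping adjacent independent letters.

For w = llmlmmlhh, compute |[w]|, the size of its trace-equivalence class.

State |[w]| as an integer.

#0=l has no predecessor
#1=l depends on [0:l]
#2=m depends on [1:l]
#3=l depends on [2:m]
#4=m depends on [3:l]
#5=m depends on [4:m]
#6=l depends on [5:m]
#7=h has no predecessor
#8=h depends on [7:h]
sources: [0:l, 7:h]
N(rest) = Σ N(rest − s) over sources s of rest; N(one piece) = 1:
  size 1 → [6]=1  [8]=1
  size 2 → [5,6]=1  [6,8]=2  [7,8]=1
  size 3 → [4,5,6]=1  [5,6,8]=3  [6,7,8]=3
  size 4 → [3,4,5,6]=1  [4,5,6,8]=4  [5,6,7,8]=6
  size 5 → [2,3,4,5,6]=1  [3,4,5,6,8]=5  [4,5,6,7,8]=10
  size 6 → [1,2,3,4,5,6]=1  [2,3,4,5,6,8]=6  [3,4,5,6,7,8]=15
  size 7 → [0,1,2,3,4,5,6]=1  [1,2,3,4,5,6,8]=7  [2,3,4,5,6,7,8]=21
  first=0(l) contributes 28
  first=7(h) contributes 8
|[w]| = 36

36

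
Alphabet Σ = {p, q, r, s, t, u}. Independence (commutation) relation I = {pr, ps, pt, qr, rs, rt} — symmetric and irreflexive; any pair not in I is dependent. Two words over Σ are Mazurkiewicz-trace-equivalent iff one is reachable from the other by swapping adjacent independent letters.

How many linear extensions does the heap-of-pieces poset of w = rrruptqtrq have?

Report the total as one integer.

#0=r has no predecessor
#1=r depends on [0:r]
#2=r depends on [1:r]
#3=u depends on [2:r]
#4=p depends on [3:u]
#5=t depends on [3:u]
#6=q depends on [4:p, 5:t]
#7=t depends on [6:q]
#8=r depends on [3:u]
#9=q depends on [7:t]
sources: [0:r]
N(rest) = Σ N(rest − s) over sources s of rest; N(one piece) = 1:
  size 1 → [8]=1  [9]=1
  size 2 → [7,9]=1  [8,9]=2
  size 3 → [6,7,9]=1  [7,8,9]=3
  size 4 → [4,6,7,9]=1  [5,6,7,9]=1  [6,7,8,9]=4
  size 5 → [4,5,6,7,9]=2  [4,6,7,8,9]=5  [5,6,7,8,9]=5
  size 6 → [4,5,6,7,8,9]=12
  size 7 → [3,4,5,6,7,8,9]=12
  size 8 → [2,3,4,5,6,7,8,9]=12
  first=0(r) contributes 12

12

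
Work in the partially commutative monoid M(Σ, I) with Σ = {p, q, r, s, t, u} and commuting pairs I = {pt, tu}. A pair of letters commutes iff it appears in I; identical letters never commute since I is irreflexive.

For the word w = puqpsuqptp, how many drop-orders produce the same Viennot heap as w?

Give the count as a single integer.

piece 0:p — minimal
piece 1:u rests on {0:p}
piece 2:q rests on {1:u}
piece 3:p rests on {2:q}
piece 4:s rests on {3:p}
piece 5:u rests on {4:s}
piece 6:q rests on {5:u}
piece 7:p rests on {6:q}
piece 8:t rests on {6:q}
piece 9:p rests on {7:p}
minimal pieces: {0:p}
ways to finish when only these pieces remain (= sum over removing one remaining piece with nothing left below it):
  1 left: {8}→1  {9}→1
  2 left: {7,9}→1  {8,9}→2
  3 left: {7,8,9}→3
  4 left: {6,7,8,9}→3
  5 left: {5,6,7,8,9}→3
  6 left: {4,5,6,7,8,9}→3
  7 left: {3,4,5,6,7,8,9}→3
  8 left: {2,3,4,5,6,7,8,9}→3
  placing 0:p first → 3 extensions

3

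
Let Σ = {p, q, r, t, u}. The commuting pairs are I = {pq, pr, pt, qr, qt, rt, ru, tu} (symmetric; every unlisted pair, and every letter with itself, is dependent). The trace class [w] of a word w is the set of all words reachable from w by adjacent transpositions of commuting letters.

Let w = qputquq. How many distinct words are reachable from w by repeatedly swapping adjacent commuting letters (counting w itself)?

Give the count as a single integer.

drop 0:q onto floor
drop 1:p onto floor
drop 2:u onto {0:q, 1:p}
drop 3:t onto floor
drop 4:q onto {2:u}
drop 5:u onto {4:q}
drop 6:q onto {5:u}
ground layer = {0:q, 1:p, 3:t}
drop-orders for the pieces not yet dropped (sum over which currently-grounded one goes next):
  1 to go: {3} 1  {6} 1
  2 to go: {3,6} 2  {5,6} 1
  3 to go: {3,5,6} 3  {4,5,6} 1
  4 to go: {2,4,5,6} 1  {3,4,5,6} 4
  5 to go: {0,2,4,5,6} 1  {1,2,4,5,6} 1  {2,3,4,5,6} 5
  if 0:q drops first: 6 orders
  if 1:p drops first: 6 orders
  if 3:t drops first: 2 orders
heap linearizations: 14

14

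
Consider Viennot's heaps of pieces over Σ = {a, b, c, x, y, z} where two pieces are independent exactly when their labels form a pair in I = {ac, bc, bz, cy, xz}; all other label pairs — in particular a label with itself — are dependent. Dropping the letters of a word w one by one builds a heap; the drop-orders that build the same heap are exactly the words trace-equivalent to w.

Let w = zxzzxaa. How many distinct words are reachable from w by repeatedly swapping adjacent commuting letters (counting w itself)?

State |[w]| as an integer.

10

piece 0:z — minimal
piece 1:x — minimal
piece 2:z rests on {0:z}
piece 3:z rests on {2:z}
piece 4:x rests on {1:x}
piece 5:a rests on {3:z, 4:x}
piece 6:a rests on {5:a}
minimal pieces: {0:z, 1:x}
ways to finish when only these pieces remain (= sum over removing one remaining piece with nothing left below it):
  1 left: {6}→1
  2 left: {5,6}→1
  3 left: {3,5,6}→1  {4,5,6}→1
  4 left: {1,4,5,6}→1  {2,3,5,6}→1  {3,4,5,6}→2
  5 left: {0,2,3,5,6}→1  {1,3,4,5,6}→3  {2,3,4,5,6}→3
  placing 0:z first → 6 extensions
  placing 1:x first → 4 extensions
total linear extensions = 10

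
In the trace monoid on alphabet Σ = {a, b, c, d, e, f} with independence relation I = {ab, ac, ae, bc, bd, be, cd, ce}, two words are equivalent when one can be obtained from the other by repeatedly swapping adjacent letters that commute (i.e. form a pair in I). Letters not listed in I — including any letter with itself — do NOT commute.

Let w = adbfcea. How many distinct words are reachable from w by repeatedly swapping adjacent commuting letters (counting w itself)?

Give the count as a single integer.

18

0(a) covers ∅
1(d) covers 0:a
2(b) covers ∅
3(f) covers 1:d, 2:b
4(c) covers 3:f
5(e) covers 3:f
6(a) covers 3:f
floor of heap: 0:a, 2:b
completions by unplaced set U, small U first (add the entries for U minus each lowest piece of U):
  |U|=1: {4}:1  {5}:1  {6}:1
  |U|=2: {4,5}:2  {4,6}:2  {5,6}:2
  |U|=3: {4,5,6}:6
  |U|=4: {3,4,5,6}:6
  |U|=5: {1,3,4,5,6}:6  {2,3,4,5,6}:6
  start at 0(a): 12
  start at 2(b): 6
sum over floor = 18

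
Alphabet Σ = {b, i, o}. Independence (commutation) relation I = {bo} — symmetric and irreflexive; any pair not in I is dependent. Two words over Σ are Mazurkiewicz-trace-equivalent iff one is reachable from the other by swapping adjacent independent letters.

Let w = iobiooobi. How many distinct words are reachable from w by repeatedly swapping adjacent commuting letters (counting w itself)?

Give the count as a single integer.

8

0(i) covers ∅
1(o) covers 0:i
2(b) covers 0:i
3(i) covers 1:o, 2:b
4(o) covers 3:i
5(o) covers 4:o
6(o) covers 5:o
7(b) covers 3:i
8(i) covers 6:o, 7:b
floor of heap: 0:i
completions by unplaced set U, small U first (add the entries for U minus each lowest piece of U):
  |U|=1: {8}:1
  |U|=2: {6,8}:1  {7,8}:1
  |U|=3: {5,6,8}:1  {6,7,8}:2
  |U|=4: {4,5,6,8}:1  {5,6,7,8}:3
  |U|=5: {4,5,6,7,8}:4
  |U|=6: {3,4,5,6,7,8}:4
  |U|=7: {1,3,4,5,6,7,8}:4  {2,3,4,5,6,7,8}:4
  start at 0(i): 8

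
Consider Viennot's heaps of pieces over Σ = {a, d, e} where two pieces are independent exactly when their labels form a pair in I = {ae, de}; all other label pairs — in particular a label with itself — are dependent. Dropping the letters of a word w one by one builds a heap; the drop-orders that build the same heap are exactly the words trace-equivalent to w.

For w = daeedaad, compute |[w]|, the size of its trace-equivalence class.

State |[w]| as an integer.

piece 0:d — minimal
piece 1:a rests on {0:d}
piece 2:e — minimal
piece 3:e rests on {2:e}
piece 4:d rests on {1:a}
piece 5:a rests on {4:d}
piece 6:a rests on {5:a}
piece 7:d rests on {6:a}
minimal pieces: {0:d, 2:e}
ways to finish when only these pieces remain (= sum over removing one remaining piece with nothing left below it):
  1 left: {3}→1  {7}→1
  2 left: {2,3}→1  {3,7}→2  {6,7}→1
  3 left: {2,3,7}→3  {3,6,7}→3  {5,6,7}→1
  4 left: {2,3,6,7}→6  {3,5,6,7}→4  {4,5,6,7}→1
  5 left: {1,4,5,6,7}→1  {2,3,5,6,7}→10  {3,4,5,6,7}→5
  6 left: {0,1,4,5,6,7}→1  {1,3,4,5,6,7}→6  {2,3,4,5,6,7}→15
  placing 0:d first → 21 extensions
  placing 2:e first → 7 extensions
total linear extensions = 28

28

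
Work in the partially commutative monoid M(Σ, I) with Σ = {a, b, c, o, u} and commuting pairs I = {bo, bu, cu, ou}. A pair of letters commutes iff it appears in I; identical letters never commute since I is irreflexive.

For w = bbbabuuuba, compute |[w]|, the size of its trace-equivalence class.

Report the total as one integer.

piece 0:b — minimal
piece 1:b rests on {0:b}
piece 2:b rests on {1:b}
piece 3:a rests on {2:b}
piece 4:b rests on {3:a}
piece 5:u rests on {3:a}
piece 6:u rests on {5:u}
piece 7:u rests on {6:u}
piece 8:b rests on {4:b}
piece 9:a rests on {7:u, 8:b}
minimal pieces: {0:b}
ways to finish when only these pieces remain (= sum over removing one remaining piece with nothing left below it):
  1 left: {9}→1
  2 left: {7,9}→1  {8,9}→1
  3 left: {4,8,9}→1  {6,7,9}→1  {7,8,9}→2
  4 left: {4,7,8,9}→3  {5,6,7,9}→1  {6,7,8,9}→3
  5 left: {4,6,7,8,9}→6  {5,6,7,8,9}→4
  6 left: {4,5,6,7,8,9}→10
  7 left: {3,4,5,6,7,8,9}→10
  8 left: {2,3,4,5,6,7,8,9}→10
  placing 0:b first → 10 extensions

10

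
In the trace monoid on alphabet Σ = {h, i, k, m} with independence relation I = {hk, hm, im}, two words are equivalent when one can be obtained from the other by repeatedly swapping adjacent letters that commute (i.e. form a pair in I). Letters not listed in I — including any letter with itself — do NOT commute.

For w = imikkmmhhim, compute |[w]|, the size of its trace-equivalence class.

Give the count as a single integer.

drop 0:i onto floor
drop 1:m onto floor
drop 2:i onto {0:i}
drop 3:k onto {1:m, 2:i}
drop 4:k onto {3:k}
drop 5:m onto {4:k}
drop 6:m onto {5:m}
drop 7:h onto {2:i}
drop 8:h onto {7:h}
drop 9:i onto {4:k, 8:h}
drop 10:m onto {6:m}
ground layer = {0:i, 1:m}
drop-orders for the pieces not yet dropped (sum over which currently-grounded one goes next):
  1 to go: {9} 1  {10} 1
  2 to go: {6,10} 1  {8,9} 1  {9,10} 2
  3 to go: {5,6,10} 1  {6,9,10} 3  {7,8,9} 1  {8,9,10} 3
  4 to go: {5,6,9,10} 4  {6,8,9,10} 6  {7,8,9,10} 4
  5 to go: {4,5,6,9,10} 4  {5,6,8,9,10} 10  {6,7,8,9,10} 10
  6 to go: {3,4,5,6,9,10} 4  {4,5,6,8,9,10} 14  {5,6,7,8,9,10} 20
  7 to go: {1,3,4,5,6,9,10} 4  {3,4,5,6,8,9,10} 18  {4,5,6,7,8,9,10} 34
  8 to go: {1,3,4,5,6,8,9,10} 22  {3,4,5,6,7,8,9,10} 52
  9 to go: {1,3,4,5,6,7,8,9,10} 74  {2,3,4,5,6,7,8,9,10} 52
  if 0:i drops first: 126 orders
  if 1:m drops first: 52 orders
heap linearizations: 178

178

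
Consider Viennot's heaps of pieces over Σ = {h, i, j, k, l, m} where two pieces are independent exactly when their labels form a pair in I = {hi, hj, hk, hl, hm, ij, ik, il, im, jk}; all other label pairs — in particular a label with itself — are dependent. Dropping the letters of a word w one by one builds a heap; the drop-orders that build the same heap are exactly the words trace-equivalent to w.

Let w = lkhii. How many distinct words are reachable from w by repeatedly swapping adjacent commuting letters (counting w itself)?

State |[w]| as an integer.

#0=l has no predecessor
#1=k depends on [0:l]
#2=h has no predecessor
#3=i has no predecessor
#4=i depends on [3:i]
sources: [0:l, 2:h, 3:i]
N(rest) = Σ N(rest − s) over sources s of rest; N(one piece) = 1:
  size 1 → [1]=1  [2]=1  [4]=1
  size 2 → [0,1]=1  [1,2]=2  [1,4]=2  [2,4]=2  [3,4]=1
  size 3 → [0,1,2]=3  [0,1,4]=3  [1,2,4]=6  [1,3,4]=3  [2,3,4]=3
  first=0(l) contributes 12
  first=2(h) contributes 6
  first=3(i) contributes 12
|[w]| = 30

30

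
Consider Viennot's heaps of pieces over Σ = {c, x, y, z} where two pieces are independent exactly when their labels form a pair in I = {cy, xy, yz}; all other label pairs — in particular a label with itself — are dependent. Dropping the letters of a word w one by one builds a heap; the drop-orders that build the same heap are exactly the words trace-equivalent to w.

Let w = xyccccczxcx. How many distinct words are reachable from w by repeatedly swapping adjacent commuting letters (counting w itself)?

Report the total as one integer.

piece 0:x — minimal
piece 1:y — minimal
piece 2:c rests on {0:x}
piece 3:c rests on {2:c}
piece 4:c rests on {3:c}
piece 5:c rests on {4:c}
piece 6:c rests on {5:c}
piece 7:z rests on {6:c}
piece 8:x rests on {7:z}
piece 9:c rests on {8:x}
piece 10:x rests on {9:c}
minimal pieces: {0:x, 1:y}
ways to finish when only these pieces remain (= sum over removing one remaining piece with nothing left below it):
  1 left: {1}→1  {10}→1
  2 left: {1,10}→2  {9,10}→1
  3 left: {1,9,10}→3  {8,9,10}→1
  4 left: {1,8,9,10}→4  {7,8,9,10}→1
  5 left: {1,7,8,9,10}→5  {6,7,8,9,10}→1
  6 left: {1,6,7,8,9,10}→6  {5,6,7,8,9,10}→1
  7 left: {1,5,6,7,8,9,10}→7  {4,5,6,7,8,9,10}→1
  8 left: {1,4,5,6,7,8,9,10}→8  {3,4,5,6,7,8,9,10}→1
  9 left: {1,3,4,5,6,7,8,9,10}→9  {2,3,4,5,6,7,8,9,10}→1
  placing 0:x first → 10 extensions
  placing 1:y first → 1 extensions
total linear extensions = 11

11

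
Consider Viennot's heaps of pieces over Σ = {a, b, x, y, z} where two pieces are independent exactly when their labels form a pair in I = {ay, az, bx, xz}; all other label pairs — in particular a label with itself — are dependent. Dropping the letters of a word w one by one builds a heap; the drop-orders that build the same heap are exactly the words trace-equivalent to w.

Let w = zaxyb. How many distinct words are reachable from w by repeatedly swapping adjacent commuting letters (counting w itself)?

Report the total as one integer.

#0=z has no predecessor
#1=a has no predecessor
#2=x depends on [1:a]
#3=y depends on [0:z, 2:x]
#4=b depends on [3:y]
sources: [0:z, 1:a]
N(rest) = Σ N(rest − s) over sources s of rest; N(one piece) = 1:
  size 1 → [4]=1
  size 2 → [3,4]=1
  size 3 → [0,3,4]=1  [2,3,4]=1
  first=0(z) contributes 1
  first=1(a) contributes 2
|[w]| = 3

3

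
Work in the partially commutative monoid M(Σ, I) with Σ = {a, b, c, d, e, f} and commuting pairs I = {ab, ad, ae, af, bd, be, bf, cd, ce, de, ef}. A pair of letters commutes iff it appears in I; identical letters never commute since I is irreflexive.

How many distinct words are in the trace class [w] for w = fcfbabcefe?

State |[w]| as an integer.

drop 0:f onto floor
drop 1:c onto {0:f}
drop 2:f onto {1:c}
drop 3:b onto {1:c}
drop 4:a onto {1:c}
drop 5:b onto {3:b}
drop 6:c onto {2:f, 4:a, 5:b}
drop 7:e onto floor
drop 8:f onto {6:c}
drop 9:e onto {7:e}
ground layer = {0:f, 7:e}
drop-orders for the pieces not yet dropped (sum over which currently-grounded one goes next):
  1 to go: {8} 1  {9} 1
  2 to go: {6,8} 1  {7,9} 1  {8,9} 2
  3 to go: {2,6,8} 1  {4,6,8} 1  {5,6,8} 1  {6,8,9} 3  {7,8,9} 3
  4 to go: {2,4,6,8} 2  {2,5,6,8} 2  {2,6,8,9} 4  {3,5,6,8} 1  {4,5,6,8} 2  {4,6,8,9} 4  {5,6,8,9} 4  {6,7,8,9} 6
  5 to go: {2,3,5,6,8} 3  {2,4,5,6,8} 6  {2,4,6,8,9} 10  {2,5,6,8,9} 10  {2,6,7,8,9} 10  {3,4,5,6,8} 3  {3,5,6,8,9} 5  {4,5,6,8,9} 10  {4,6,7,8,9} 10  {5,6,7,8,9} 10
  6 to go: {2,3,4,5,6,8} 12  {2,3,5,6,8,9} 18  {2,4,5,6,8,9} 36  {2,4,6,7,8,9} 30  {2,5,6,7,8,9} 30  {3,4,5,6,8,9} 18  {3,5,6,7,8,9} 15  {4,5,6,7,8,9} 30
  7 to go: {1,2,3,4,5,6,8} 12  {2,3,4,5,6,8,9} 84  {2,3,5,6,7,8,9} 63  {2,4,5,6,7,8,9} 126  {3,4,5,6,7,8,9} 63
  8 to go: {0,1,2,3,4,5,6,8} 12  {1,2,3,4,5,6,8,9} 96  {2,3,4,5,6,7,8,9} 336
  if 0:f drops first: 432 orders
  if 7:e drops first: 108 orders
heap linearizations: 540

540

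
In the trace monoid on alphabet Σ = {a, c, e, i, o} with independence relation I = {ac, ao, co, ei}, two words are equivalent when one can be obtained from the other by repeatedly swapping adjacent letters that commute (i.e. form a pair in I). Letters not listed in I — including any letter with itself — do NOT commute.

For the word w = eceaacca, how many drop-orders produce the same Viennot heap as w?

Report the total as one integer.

10

piece 0:e — minimal
piece 1:c rests on {0:e}
piece 2:e rests on {1:c}
piece 3:a rests on {2:e}
piece 4:a rests on {3:a}
piece 5:c rests on {2:e}
piece 6:c rests on {5:c}
piece 7:a rests on {4:a}
minimal pieces: {0:e}
ways to finish when only these pieces remain (= sum over removing one remaining piece with nothing left below it):
  1 left: {6}→1  {7}→1
  2 left: {4,7}→1  {5,6}→1  {6,7}→2
  3 left: {3,4,7}→1  {4,6,7}→3  {5,6,7}→3
  4 left: {3,4,6,7}→4  {4,5,6,7}→6
  5 left: {3,4,5,6,7}→10
  6 left: {2,3,4,5,6,7}→10
  placing 0:e first → 10 extensions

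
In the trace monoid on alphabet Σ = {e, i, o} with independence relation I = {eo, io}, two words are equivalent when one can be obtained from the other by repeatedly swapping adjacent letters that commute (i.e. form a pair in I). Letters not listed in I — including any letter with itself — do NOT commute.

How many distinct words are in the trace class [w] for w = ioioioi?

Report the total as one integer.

35

piece 0:i — minimal
piece 1:o — minimal
piece 2:i rests on {0:i}
piece 3:o rests on {1:o}
piece 4:i rests on {2:i}
piece 5:o rests on {3:o}
piece 6:i rests on {4:i}
minimal pieces: {0:i, 1:o}
ways to finish when only these pieces remain (= sum over removing one remaining piece with nothing left below it):
  1 left: {5}→1  {6}→1
  2 left: {3,5}→1  {4,6}→1  {5,6}→2
  3 left: {1,3,5}→1  {2,4,6}→1  {3,5,6}→3  {4,5,6}→3
  4 left: {0,2,4,6}→1  {1,3,5,6}→4  {2,4,5,6}→4  {3,4,5,6}→6
  5 left: {0,2,4,5,6}→5  {1,3,4,5,6}→10  {2,3,4,5,6}→10
  placing 0:i first → 20 extensions
  placing 1:o first → 15 extensions
total linear extensions = 35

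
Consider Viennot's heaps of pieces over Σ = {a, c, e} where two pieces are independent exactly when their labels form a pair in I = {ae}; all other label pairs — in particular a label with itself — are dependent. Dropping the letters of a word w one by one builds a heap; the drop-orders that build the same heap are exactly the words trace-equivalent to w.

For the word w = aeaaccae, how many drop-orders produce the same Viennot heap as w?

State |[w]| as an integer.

0(a) covers ∅
1(e) covers ∅
2(a) covers 0:a
3(a) covers 2:a
4(c) covers 1:e, 3:a
5(c) covers 4:c
6(a) covers 5:c
7(e) covers 5:c
floor of heap: 0:a, 1:e
completions by unplaced set U, small U first (add the entries for U minus each lowest piece of U):
  |U|=1: {6}:1  {7}:1
  |U|=2: {6,7}:2
  |U|=3: {5,6,7}:2
  |U|=4: {4,5,6,7}:2
  |U|=5: {1,4,5,6,7}:2  {3,4,5,6,7}:2
  |U|=6: {1,3,4,5,6,7}:4  {2,3,4,5,6,7}:2
  start at 0(a): 6
  start at 1(e): 2
sum over floor = 8

8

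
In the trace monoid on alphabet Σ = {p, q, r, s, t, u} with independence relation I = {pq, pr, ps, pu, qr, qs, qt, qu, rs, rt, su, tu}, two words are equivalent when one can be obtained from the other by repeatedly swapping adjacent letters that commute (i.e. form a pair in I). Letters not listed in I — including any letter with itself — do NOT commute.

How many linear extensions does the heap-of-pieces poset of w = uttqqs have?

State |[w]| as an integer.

60

#0=u has no predecessor
#1=t has no predecessor
#2=t depends on [1:t]
#3=q has no predecessor
#4=q depends on [3:q]
#5=s depends on [2:t]
sources: [0:u, 1:t, 3:q]
N(rest) = Σ N(rest − s) over sources s of rest; N(one piece) = 1:
  size 1 → [0]=1  [4]=1  [5]=1
  size 2 → [0,4]=2  [0,5]=2  [2,5]=1  [3,4]=1  [4,5]=2
  size 3 → [0,2,5]=3  [0,3,4]=3  [0,4,5]=6  [1,2,5]=1  [2,4,5]=3  [3,4,5]=3
  size 4 → [0,1,2,5]=4  [0,2,4,5]=12  [0,3,4,5]=12  [1,2,4,5]=4  [2,3,4,5]=6
  first=0(u) contributes 10
  first=1(t) contributes 30
  first=3(q) contributes 20
|[w]| = 60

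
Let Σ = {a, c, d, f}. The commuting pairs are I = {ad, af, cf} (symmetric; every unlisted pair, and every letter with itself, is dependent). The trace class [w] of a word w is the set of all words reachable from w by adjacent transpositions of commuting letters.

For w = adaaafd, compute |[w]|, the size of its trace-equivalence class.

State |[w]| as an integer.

piece 0:a — minimal
piece 1:d — minimal
piece 2:a rests on {0:a}
piece 3:a rests on {2:a}
piece 4:a rests on {3:a}
piece 5:f rests on {1:d}
piece 6:d rests on {5:f}
minimal pieces: {0:a, 1:d}
ways to finish when only these pieces remain (= sum over removing one remaining piece with nothing left below it):
  1 left: {4}→1  {6}→1
  2 left: {3,4}→1  {4,6}→2  {5,6}→1
  3 left: {1,5,6}→1  {2,3,4}→1  {3,4,6}→3  {4,5,6}→3
  4 left: {0,2,3,4}→1  {1,4,5,6}→4  {2,3,4,6}→4  {3,4,5,6}→6
  5 left: {0,2,3,4,6}→5  {1,3,4,5,6}→10  {2,3,4,5,6}→10
  placing 0:a first → 20 extensions
  placing 1:d first → 15 extensions
total linear extensions = 35

35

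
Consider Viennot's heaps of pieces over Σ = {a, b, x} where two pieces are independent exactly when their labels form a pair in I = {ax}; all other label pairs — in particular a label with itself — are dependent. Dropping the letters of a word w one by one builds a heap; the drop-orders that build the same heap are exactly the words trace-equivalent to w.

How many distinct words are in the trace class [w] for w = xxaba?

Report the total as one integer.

3

0(x) covers ∅
1(x) covers 0:x
2(a) covers ∅
3(b) covers 1:x, 2:a
4(a) covers 3:b
floor of heap: 0:x, 2:a
completions by unplaced set U, small U first (add the entries for U minus each lowest piece of U):
  |U|=1: {4}:1
  |U|=2: {3,4}:1
  |U|=3: {1,3,4}:1  {2,3,4}:1
  start at 0(x): 2
  start at 2(a): 1
sum over floor = 3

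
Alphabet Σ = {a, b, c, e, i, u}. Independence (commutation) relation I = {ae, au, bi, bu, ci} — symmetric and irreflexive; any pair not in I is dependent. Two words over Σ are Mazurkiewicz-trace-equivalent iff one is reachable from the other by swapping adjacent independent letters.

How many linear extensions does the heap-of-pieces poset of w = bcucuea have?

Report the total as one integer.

3

#0=b has no predecessor
#1=c depends on [0:b]
#2=u depends on [1:c]
#3=c depends on [2:u]
#4=u depends on [3:c]
#5=e depends on [4:u]
#6=a depends on [3:c]
sources: [0:b]
N(rest) = Σ N(rest − s) over sources s of rest; N(one piece) = 1:
  size 1 → [5]=1  [6]=1
  size 2 → [4,5]=1  [5,6]=2
  size 3 → [4,5,6]=3
  size 4 → [3,4,5,6]=3
  size 5 → [2,3,4,5,6]=3
  first=0(b) contributes 3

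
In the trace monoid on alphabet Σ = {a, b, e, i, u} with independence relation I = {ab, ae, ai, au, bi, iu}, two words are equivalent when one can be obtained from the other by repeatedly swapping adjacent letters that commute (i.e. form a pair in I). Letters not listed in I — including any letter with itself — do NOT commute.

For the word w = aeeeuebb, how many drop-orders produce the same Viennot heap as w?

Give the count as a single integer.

drop 0:a onto floor
drop 1:e onto floor
drop 2:e onto {1:e}
drop 3:e onto {2:e}
drop 4:u onto {3:e}
drop 5:e onto {4:u}
drop 6:b onto {5:e}
drop 7:b onto {6:b}
ground layer = {0:a, 1:e}
drop-orders for the pieces not yet dropped (sum over which currently-grounded one goes next):
  1 to go: {0} 1  {7} 1
  2 to go: {0,7} 2  {6,7} 1
  3 to go: {0,6,7} 3  {5,6,7} 1
  4 to go: {0,5,6,7} 4  {4,5,6,7} 1
  5 to go: {0,4,5,6,7} 5  {3,4,5,6,7} 1
  6 to go: {0,3,4,5,6,7} 6  {2,3,4,5,6,7} 1
  if 0:a drops first: 1 orders
  if 1:e drops first: 7 orders
heap linearizations: 8

8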